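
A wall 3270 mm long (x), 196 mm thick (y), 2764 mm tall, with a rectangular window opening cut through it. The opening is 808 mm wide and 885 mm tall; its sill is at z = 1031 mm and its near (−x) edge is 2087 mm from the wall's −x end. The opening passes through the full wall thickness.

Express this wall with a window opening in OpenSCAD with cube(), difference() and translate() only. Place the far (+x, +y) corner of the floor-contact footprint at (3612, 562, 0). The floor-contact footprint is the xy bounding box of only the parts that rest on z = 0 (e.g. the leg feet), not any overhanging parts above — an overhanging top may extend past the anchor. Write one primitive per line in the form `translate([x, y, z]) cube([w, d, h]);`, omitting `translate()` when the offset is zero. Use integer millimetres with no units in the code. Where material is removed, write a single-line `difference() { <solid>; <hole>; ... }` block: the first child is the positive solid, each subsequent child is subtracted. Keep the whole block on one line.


difference() { translate([342, 366, 0]) cube([3270, 196, 2764]); translate([2429, 366, 1031]) cube([808, 196, 885]); }


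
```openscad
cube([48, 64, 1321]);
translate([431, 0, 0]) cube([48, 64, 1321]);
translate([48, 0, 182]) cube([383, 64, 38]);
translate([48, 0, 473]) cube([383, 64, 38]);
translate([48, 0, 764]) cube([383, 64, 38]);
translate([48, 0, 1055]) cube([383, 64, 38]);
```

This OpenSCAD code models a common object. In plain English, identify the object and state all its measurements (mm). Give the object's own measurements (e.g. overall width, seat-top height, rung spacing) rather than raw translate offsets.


A straight ladder. Two 48×64 mm vertical rails, 1321 mm tall, stand 479 mm apart (outside-to-outside) with their front faces coplanar on the −y side. 4 rungs, each 64 mm deep and 38 mm tall, span between the inner faces of the rails, front faces flush with the rails. The lowest rung's underside is at z = 182 mm and rungs are spaced 291 mm apart (underside to underside).


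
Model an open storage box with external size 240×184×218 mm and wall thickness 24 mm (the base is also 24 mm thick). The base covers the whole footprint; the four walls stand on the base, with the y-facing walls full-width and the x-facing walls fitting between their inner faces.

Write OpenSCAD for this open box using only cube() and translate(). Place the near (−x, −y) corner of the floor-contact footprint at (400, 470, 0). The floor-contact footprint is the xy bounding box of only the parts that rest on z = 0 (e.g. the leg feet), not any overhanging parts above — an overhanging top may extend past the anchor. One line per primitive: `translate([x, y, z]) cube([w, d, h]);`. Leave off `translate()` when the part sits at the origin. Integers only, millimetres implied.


translate([400, 470, 0]) cube([240, 184, 24]);
translate([400, 470, 24]) cube([240, 24, 194]);
translate([400, 630, 24]) cube([240, 24, 194]);
translate([400, 494, 24]) cube([24, 136, 194]);
translate([616, 494, 24]) cube([24, 136, 194]);


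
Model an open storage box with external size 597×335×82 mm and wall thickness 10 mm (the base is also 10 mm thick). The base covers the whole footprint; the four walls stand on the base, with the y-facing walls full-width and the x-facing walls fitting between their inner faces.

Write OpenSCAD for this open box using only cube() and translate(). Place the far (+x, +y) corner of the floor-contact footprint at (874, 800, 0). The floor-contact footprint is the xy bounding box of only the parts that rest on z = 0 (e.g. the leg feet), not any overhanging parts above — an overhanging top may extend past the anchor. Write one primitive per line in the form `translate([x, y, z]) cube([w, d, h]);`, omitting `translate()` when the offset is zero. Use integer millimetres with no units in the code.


translate([277, 465, 0]) cube([597, 335, 10]);
translate([277, 465, 10]) cube([597, 10, 72]);
translate([277, 790, 10]) cube([597, 10, 72]);
translate([277, 475, 10]) cube([10, 315, 72]);
translate([864, 475, 10]) cube([10, 315, 72]);


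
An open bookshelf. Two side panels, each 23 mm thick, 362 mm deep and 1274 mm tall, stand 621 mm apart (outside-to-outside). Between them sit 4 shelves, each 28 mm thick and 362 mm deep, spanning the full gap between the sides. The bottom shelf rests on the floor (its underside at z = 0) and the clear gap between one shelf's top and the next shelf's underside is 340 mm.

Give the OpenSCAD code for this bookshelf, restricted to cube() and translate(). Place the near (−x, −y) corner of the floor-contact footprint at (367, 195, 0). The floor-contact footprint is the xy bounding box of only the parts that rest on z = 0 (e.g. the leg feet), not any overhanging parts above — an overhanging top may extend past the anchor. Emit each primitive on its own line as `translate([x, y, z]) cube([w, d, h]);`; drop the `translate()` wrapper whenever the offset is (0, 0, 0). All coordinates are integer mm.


translate([367, 195, 0]) cube([23, 362, 1274]);
translate([965, 195, 0]) cube([23, 362, 1274]);
translate([390, 195, 0]) cube([575, 362, 28]);
translate([390, 195, 368]) cube([575, 362, 28]);
translate([390, 195, 736]) cube([575, 362, 28]);
translate([390, 195, 1104]) cube([575, 362, 28]);


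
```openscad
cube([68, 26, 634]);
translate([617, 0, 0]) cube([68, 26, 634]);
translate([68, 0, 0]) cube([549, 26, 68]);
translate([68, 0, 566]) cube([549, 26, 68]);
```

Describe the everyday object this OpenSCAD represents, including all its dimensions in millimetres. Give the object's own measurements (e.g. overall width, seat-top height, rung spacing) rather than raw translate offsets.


A rectangular picture frame lying in the x–z plane (depth along y). The opening is 549 mm wide (x) by 498 mm tall (z), surrounded by a border 68 mm wide on all four sides. The frame is 26 mm deep and is made of two full-height vertical stiles with two horizontal rails fitted between them.


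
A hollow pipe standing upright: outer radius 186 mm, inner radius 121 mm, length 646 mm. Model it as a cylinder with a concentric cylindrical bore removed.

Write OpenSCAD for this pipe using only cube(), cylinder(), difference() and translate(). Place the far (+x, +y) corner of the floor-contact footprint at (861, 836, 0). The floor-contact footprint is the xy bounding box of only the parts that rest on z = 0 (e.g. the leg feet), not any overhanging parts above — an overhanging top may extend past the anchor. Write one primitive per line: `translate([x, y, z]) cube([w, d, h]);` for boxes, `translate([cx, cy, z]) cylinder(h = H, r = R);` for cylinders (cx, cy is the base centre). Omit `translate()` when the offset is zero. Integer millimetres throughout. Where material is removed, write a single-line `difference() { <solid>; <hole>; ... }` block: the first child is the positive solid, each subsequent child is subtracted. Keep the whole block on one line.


difference() { translate([675, 650, 0]) cylinder(h = 646, r = 186); translate([675, 650, 0]) cylinder(h = 646, r = 121); }


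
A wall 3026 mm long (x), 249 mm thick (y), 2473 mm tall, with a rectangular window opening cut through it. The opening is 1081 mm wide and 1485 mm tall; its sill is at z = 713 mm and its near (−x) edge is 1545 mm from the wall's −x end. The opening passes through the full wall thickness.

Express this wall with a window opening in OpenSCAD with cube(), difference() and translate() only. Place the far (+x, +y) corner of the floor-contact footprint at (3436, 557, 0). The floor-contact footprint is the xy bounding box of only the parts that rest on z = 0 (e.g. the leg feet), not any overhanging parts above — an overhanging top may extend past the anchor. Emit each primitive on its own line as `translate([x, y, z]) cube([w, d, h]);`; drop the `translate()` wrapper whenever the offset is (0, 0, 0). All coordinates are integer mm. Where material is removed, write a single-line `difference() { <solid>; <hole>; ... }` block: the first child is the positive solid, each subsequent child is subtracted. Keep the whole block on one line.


difference() { translate([410, 308, 0]) cube([3026, 249, 2473]); translate([1955, 308, 713]) cube([1081, 249, 1485]); }


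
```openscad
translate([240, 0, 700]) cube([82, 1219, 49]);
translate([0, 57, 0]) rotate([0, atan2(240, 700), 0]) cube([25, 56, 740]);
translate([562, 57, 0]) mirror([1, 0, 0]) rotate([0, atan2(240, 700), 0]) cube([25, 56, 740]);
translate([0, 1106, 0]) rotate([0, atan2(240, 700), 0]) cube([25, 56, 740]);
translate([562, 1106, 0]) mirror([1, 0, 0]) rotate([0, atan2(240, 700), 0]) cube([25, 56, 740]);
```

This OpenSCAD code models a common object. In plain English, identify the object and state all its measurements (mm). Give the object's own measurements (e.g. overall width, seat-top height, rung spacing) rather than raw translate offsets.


A sawhorse. A 82×1219×49 mm beam (x, y, z) sits on two A-frame leg pairs. Each pair is two raked legs of 25×56 mm section (56 mm along y) splaying symmetrically in x. Each leg rises 700 mm vertically over 240 mm of horizontal reach and is 740 mm long along its own axis. Every leg's outer bottom edge rests on the floor and its outer top edge meets a bottom edge of the beam — the left legs (tilting toward +x) meet the beam's −x bottom edge, the right legs (their mirror images, tilting toward −x) meet its +x bottom edge — so the leg tops tuck under the beam, the beam's underside is 700 mm above the floor, and the feet are 562 mm apart outside-to-outside with the beam centred between them. The two leg pairs are set in 57 mm from either end of the beam.


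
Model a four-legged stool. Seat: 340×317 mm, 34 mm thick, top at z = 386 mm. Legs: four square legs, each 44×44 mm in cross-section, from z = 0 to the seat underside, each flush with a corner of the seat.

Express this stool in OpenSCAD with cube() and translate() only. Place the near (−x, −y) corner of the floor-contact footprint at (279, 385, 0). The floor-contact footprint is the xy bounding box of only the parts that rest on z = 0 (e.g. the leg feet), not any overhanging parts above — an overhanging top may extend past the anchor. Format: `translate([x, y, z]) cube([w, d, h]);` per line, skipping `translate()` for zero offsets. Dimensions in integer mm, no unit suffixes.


translate([279, 385, 352]) cube([340, 317, 34]);
translate([279, 385, 0]) cube([44, 44, 352]);
translate([575, 385, 0]) cube([44, 44, 352]);
translate([279, 658, 0]) cube([44, 44, 352]);
translate([575, 658, 0]) cube([44, 44, 352]);


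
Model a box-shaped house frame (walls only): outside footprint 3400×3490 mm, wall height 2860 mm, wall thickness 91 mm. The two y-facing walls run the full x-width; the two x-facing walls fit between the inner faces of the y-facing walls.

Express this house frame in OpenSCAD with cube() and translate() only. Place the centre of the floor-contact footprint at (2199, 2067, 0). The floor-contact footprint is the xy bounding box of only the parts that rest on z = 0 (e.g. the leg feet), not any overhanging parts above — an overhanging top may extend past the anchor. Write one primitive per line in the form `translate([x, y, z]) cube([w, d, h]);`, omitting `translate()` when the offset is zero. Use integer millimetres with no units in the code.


translate([499, 322, 0]) cube([3400, 91, 2860]);
translate([499, 3721, 0]) cube([3400, 91, 2860]);
translate([499, 413, 0]) cube([91, 3308, 2860]);
translate([3808, 413, 0]) cube([91, 3308, 2860]);


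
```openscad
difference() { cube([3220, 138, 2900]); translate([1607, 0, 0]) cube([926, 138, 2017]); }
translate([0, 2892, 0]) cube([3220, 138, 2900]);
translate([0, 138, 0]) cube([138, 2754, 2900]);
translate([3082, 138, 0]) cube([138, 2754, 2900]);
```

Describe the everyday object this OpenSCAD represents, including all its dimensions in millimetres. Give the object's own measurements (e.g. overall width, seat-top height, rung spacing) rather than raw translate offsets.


A single room: four walls, each 2900 mm tall and 138 mm thick, enclosing an outside footprint 3220×3030 mm (x × y), no floor or roof. The front and back walls (−y and +y sides) run the full x-width; the side walls fit between their inner faces. A door opening 926 mm wide and 2017 mm tall is cut through the front wall from the floor up, its −x edge 1607 mm from the wall's −x end.


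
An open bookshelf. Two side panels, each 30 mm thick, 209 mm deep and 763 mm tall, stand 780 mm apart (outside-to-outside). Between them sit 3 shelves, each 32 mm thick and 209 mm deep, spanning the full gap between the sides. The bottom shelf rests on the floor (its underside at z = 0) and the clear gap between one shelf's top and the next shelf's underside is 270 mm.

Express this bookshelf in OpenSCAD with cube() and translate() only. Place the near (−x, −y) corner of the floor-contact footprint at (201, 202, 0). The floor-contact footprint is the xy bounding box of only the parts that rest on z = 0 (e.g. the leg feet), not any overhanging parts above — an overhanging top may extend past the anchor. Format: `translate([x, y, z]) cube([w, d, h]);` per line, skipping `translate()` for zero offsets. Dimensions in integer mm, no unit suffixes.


translate([201, 202, 0]) cube([30, 209, 763]);
translate([951, 202, 0]) cube([30, 209, 763]);
translate([231, 202, 0]) cube([720, 209, 32]);
translate([231, 202, 302]) cube([720, 209, 32]);
translate([231, 202, 604]) cube([720, 209, 32]);


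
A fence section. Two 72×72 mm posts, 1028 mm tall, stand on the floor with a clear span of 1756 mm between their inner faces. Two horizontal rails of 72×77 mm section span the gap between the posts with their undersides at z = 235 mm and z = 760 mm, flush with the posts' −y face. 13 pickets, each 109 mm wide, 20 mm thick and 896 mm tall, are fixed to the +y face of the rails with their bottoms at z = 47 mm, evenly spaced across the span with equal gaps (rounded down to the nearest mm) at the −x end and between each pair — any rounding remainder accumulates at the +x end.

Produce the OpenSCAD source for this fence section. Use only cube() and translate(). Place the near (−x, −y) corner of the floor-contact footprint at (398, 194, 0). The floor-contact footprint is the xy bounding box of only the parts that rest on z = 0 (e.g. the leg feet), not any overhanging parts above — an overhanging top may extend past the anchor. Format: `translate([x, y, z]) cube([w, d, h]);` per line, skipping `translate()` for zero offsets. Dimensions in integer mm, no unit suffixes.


translate([398, 194, 0]) cube([72, 72, 1028]);
translate([2226, 194, 0]) cube([72, 72, 1028]);
translate([470, 194, 235]) cube([1756, 72, 77]);
translate([470, 194, 760]) cube([1756, 72, 77]);
translate([494, 266, 47]) cube([109, 20, 896]);
translate([627, 266, 47]) cube([109, 20, 896]);
translate([760, 266, 47]) cube([109, 20, 896]);
translate([893, 266, 47]) cube([109, 20, 896]);
translate([1026, 266, 47]) cube([109, 20, 896]);
translate([1159, 266, 47]) cube([109, 20, 896]);
translate([1292, 266, 47]) cube([109, 20, 896]);
translate([1425, 266, 47]) cube([109, 20, 896]);
translate([1558, 266, 47]) cube([109, 20, 896]);
translate([1691, 266, 47]) cube([109, 20, 896]);
translate([1824, 266, 47]) cube([109, 20, 896]);
translate([1957, 266, 47]) cube([109, 20, 896]);
translate([2090, 266, 47]) cube([109, 20, 896]);


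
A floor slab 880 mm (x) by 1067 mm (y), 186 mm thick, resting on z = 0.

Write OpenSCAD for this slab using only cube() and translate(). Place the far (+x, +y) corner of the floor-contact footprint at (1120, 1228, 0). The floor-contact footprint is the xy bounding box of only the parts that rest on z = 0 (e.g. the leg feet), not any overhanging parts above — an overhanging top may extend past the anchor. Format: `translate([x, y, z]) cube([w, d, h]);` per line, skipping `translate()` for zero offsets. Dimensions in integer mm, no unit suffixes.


translate([240, 161, 0]) cube([880, 1067, 186]);


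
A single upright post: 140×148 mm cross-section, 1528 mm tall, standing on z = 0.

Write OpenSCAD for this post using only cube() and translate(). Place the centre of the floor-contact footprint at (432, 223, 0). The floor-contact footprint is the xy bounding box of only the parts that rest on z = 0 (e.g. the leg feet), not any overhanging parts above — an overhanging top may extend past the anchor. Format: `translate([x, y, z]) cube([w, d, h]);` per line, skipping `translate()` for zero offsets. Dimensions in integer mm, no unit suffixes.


translate([362, 149, 0]) cube([140, 148, 1528]);


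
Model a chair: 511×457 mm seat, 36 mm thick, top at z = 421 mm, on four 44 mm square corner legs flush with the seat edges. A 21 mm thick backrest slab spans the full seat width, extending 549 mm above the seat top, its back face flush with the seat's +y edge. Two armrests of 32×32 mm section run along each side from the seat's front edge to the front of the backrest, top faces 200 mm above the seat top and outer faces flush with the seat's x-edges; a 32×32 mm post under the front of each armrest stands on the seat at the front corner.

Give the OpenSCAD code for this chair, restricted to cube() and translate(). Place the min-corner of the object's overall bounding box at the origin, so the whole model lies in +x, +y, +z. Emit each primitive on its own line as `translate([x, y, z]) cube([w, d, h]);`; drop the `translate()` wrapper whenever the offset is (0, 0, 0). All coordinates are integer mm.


translate([0, 0, 385]) cube([511, 457, 36]);
cube([44, 44, 385]);
translate([467, 0, 0]) cube([44, 44, 385]);
translate([0, 413, 0]) cube([44, 44, 385]);
translate([467, 413, 0]) cube([44, 44, 385]);
translate([0, 436, 421]) cube([511, 21, 549]);
translate([0, 0, 589]) cube([32, 436, 32]);
translate([479, 0, 589]) cube([32, 436, 32]);
translate([0, 0, 421]) cube([32, 32, 168]);
translate([479, 0, 421]) cube([32, 32, 168]);


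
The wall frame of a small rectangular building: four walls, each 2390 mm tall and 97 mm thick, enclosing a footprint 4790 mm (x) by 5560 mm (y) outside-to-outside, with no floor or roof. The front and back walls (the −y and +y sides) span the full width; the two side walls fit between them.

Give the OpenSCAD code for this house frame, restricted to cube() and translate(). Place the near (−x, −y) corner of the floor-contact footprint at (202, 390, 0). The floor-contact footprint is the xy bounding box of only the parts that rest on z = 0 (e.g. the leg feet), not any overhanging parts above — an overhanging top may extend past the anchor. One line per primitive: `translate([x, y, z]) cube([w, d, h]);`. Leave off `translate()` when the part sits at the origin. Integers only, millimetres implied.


translate([202, 390, 0]) cube([4790, 97, 2390]);
translate([202, 5853, 0]) cube([4790, 97, 2390]);
translate([202, 487, 0]) cube([97, 5366, 2390]);
translate([4895, 487, 0]) cube([97, 5366, 2390]);


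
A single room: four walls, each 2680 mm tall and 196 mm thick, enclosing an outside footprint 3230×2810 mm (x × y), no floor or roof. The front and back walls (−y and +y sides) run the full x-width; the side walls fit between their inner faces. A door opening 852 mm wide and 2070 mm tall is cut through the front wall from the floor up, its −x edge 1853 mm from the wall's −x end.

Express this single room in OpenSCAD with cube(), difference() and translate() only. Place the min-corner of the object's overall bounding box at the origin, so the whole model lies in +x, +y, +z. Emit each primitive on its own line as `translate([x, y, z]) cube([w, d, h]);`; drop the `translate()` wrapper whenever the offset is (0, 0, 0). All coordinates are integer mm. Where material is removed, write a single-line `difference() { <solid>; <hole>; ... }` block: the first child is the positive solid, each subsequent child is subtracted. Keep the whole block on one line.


difference() { cube([3230, 196, 2680]); translate([1853, 0, 0]) cube([852, 196, 2070]); }
translate([0, 2614, 0]) cube([3230, 196, 2680]);
translate([0, 196, 0]) cube([196, 2418, 2680]);
translate([3034, 196, 0]) cube([196, 2418, 2680]);


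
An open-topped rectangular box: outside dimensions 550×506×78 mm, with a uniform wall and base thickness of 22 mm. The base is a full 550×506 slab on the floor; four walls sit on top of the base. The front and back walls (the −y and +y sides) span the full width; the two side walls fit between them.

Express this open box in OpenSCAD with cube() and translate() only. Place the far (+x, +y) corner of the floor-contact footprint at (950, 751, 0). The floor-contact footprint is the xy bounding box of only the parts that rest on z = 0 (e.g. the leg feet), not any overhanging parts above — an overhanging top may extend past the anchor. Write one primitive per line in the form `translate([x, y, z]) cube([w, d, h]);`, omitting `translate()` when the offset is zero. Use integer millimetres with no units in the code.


translate([400, 245, 0]) cube([550, 506, 22]);
translate([400, 245, 22]) cube([550, 22, 56]);
translate([400, 729, 22]) cube([550, 22, 56]);
translate([400, 267, 22]) cube([22, 462, 56]);
translate([928, 267, 22]) cube([22, 462, 56]);


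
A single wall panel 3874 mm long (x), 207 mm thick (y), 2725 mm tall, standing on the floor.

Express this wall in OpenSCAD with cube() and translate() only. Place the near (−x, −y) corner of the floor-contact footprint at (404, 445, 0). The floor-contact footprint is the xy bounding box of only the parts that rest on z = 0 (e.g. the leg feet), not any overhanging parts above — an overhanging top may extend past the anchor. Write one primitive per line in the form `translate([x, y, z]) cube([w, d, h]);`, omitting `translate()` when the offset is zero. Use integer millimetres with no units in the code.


translate([404, 445, 0]) cube([3874, 207, 2725]);


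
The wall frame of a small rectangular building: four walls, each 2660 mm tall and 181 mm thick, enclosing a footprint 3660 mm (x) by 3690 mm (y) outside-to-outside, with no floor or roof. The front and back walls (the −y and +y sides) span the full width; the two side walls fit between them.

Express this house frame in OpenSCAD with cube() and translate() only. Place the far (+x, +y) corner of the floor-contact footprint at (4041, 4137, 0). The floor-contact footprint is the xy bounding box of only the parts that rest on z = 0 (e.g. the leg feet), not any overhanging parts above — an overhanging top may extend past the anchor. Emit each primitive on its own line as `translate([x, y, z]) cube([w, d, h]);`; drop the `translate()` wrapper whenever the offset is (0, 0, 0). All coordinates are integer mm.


translate([381, 447, 0]) cube([3660, 181, 2660]);
translate([381, 3956, 0]) cube([3660, 181, 2660]);
translate([381, 628, 0]) cube([181, 3328, 2660]);
translate([3860, 628, 0]) cube([181, 3328, 2660]);


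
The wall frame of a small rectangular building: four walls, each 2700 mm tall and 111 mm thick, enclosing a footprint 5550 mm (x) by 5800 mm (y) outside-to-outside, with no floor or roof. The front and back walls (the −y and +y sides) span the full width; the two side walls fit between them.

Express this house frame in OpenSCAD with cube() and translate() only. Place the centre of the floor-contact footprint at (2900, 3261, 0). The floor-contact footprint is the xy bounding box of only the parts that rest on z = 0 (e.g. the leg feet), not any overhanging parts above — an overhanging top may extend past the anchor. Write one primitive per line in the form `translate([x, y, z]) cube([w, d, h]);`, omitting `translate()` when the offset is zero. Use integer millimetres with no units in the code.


translate([125, 361, 0]) cube([5550, 111, 2700]);
translate([125, 6050, 0]) cube([5550, 111, 2700]);
translate([125, 472, 0]) cube([111, 5578, 2700]);
translate([5564, 472, 0]) cube([111, 5578, 2700]);


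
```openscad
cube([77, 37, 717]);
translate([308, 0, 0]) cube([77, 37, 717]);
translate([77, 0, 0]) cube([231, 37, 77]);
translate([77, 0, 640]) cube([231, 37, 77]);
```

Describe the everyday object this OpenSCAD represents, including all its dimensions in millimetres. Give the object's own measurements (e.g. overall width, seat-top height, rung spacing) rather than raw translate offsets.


A rectangular picture frame lying in the x–z plane (depth along y). The opening is 231 mm wide (x) by 563 mm tall (z), surrounded by a border 77 mm wide on all four sides. The frame is 37 mm deep and is made of two full-height vertical stiles with two horizontal rails fitted between them.


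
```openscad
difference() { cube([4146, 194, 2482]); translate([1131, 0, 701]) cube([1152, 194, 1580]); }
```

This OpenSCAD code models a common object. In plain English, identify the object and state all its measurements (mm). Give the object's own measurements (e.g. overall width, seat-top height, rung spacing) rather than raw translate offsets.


A wall 4146 mm long (x), 194 mm thick (y), 2482 mm tall, with a rectangular window opening cut through it. The opening is 1152 mm wide and 1580 mm tall; its sill is at z = 701 mm and its near (−x) edge is 1131 mm from the wall's −x end. The opening passes through the full wall thickness.


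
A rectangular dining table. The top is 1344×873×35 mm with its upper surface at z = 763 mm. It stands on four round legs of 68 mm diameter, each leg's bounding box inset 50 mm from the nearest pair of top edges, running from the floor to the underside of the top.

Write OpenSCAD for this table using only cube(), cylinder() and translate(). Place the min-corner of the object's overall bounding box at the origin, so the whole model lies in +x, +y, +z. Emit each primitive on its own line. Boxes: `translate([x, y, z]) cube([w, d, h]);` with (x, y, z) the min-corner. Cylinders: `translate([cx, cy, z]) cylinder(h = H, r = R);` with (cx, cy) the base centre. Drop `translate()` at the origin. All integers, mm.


translate([0, 0, 728]) cube([1344, 873, 35]);
translate([84, 84, 0]) cylinder(h = 728, r = 34);
translate([1260, 84, 0]) cylinder(h = 728, r = 34);
translate([84, 789, 0]) cylinder(h = 728, r = 34);
translate([1260, 789, 0]) cylinder(h = 728, r = 34);


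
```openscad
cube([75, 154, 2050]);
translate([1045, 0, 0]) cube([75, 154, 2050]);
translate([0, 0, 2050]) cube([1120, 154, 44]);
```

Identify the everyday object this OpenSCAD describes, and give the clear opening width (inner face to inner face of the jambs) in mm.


A door frame. The clear opening width is 970 mm.

Two 2050 mm tall posts with a header on top — a door frame. The left jamb is 75 mm wide at x = 0; the right jamb starts at x = 1045. The clear opening is 1045 − 75 = 970 mm.


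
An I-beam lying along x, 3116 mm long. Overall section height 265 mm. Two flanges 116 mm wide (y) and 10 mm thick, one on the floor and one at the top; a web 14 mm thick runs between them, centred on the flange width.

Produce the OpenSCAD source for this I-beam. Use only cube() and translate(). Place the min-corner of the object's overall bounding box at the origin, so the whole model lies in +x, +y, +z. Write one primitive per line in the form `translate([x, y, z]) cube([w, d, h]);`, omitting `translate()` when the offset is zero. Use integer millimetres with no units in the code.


cube([3116, 116, 10]);
translate([0, 51, 10]) cube([3116, 14, 245]);
translate([0, 0, 255]) cube([3116, 116, 10]);


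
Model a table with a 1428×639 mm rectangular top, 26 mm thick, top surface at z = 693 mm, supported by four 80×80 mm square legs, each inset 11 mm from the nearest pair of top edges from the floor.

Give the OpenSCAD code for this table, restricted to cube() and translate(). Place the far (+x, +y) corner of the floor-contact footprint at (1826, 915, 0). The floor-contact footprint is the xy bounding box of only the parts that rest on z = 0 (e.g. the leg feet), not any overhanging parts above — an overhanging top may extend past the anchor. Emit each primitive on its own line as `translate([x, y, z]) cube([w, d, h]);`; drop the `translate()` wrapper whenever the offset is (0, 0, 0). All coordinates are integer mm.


// leg_h = 693 - 26 = 667
translate([409, 287, 667]) cube([1428, 639, 26]);
translate([420, 298, 0]) cube([80, 80, 667]);
translate([1746, 298, 0]) cube([80, 80, 667]);
translate([420, 835, 0]) cube([80, 80, 667]);
translate([1746, 835, 0]) cube([80, 80, 667]);


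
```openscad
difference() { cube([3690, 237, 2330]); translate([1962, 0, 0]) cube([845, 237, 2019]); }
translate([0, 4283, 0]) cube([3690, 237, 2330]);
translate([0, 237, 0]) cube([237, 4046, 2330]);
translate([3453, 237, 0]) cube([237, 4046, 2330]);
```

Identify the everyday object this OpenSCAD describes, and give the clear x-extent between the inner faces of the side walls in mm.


A single room. The interior width is 3216 mm.

Four walls enclosing a rectangle with a door in the front wall — a room. Outside width 3690 minus two 237 mm walls gives 3216 mm.


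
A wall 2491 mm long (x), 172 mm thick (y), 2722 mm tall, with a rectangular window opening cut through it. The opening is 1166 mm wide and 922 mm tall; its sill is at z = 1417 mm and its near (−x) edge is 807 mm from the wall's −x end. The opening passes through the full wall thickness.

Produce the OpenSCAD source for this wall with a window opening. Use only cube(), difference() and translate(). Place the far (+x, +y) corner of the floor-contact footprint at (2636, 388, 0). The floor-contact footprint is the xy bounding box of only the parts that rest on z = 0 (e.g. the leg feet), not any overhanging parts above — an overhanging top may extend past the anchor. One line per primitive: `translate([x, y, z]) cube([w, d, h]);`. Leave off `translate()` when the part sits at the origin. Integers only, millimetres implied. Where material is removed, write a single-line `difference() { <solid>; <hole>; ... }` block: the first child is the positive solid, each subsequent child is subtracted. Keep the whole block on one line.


difference() { translate([145, 216, 0]) cube([2491, 172, 2722]); translate([952, 216, 1417]) cube([1166, 172, 922]); }


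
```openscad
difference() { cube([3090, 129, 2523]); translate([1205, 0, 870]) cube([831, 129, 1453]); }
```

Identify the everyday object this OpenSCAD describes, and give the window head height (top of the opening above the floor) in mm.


A wall with a window opening. The window head height is 2323 mm.

A wall with a rectangular opening subtracted — a window. Sill at z = 870, opening 1453 mm tall, so the head is at 870 + 1453 = 2323 mm.


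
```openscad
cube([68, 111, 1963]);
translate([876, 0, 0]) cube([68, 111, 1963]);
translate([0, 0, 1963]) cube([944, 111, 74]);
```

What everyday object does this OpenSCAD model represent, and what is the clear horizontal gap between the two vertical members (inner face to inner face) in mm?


A door frame. The clear opening width is 808 mm.

Two 1963 mm tall posts with a header on top — a door frame. The left jamb is 68 mm wide at x = 0; the right jamb starts at x = 876. The clear opening is 876 − 68 = 808 mm.


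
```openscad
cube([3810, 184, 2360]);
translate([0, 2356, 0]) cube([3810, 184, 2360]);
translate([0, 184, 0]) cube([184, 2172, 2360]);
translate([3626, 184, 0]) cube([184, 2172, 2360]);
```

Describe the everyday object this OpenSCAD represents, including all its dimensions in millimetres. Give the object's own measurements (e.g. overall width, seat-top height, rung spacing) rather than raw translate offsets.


The wall frame of a small rectangular building: four walls, each 2360 mm tall and 184 mm thick, enclosing a footprint 3810 mm (x) by 2540 mm (y) outside-to-outside, with no floor or roof. The front and back walls (the −y and +y sides) span the full width; the two side walls fit between them.


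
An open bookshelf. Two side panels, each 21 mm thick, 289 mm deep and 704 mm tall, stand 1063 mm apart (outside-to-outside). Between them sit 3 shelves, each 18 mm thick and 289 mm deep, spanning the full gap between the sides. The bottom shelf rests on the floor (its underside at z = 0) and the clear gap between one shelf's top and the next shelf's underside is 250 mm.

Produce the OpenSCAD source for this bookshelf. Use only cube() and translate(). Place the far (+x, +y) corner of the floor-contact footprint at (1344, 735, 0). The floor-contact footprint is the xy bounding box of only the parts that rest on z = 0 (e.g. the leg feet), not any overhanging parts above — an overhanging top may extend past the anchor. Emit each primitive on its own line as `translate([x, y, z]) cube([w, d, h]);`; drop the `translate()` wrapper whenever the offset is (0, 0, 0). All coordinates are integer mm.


translate([281, 446, 0]) cube([21, 289, 704]);
translate([1323, 446, 0]) cube([21, 289, 704]);
translate([302, 446, 0]) cube([1021, 289, 18]);
translate([302, 446, 268]) cube([1021, 289, 18]);
translate([302, 446, 536]) cube([1021, 289, 18]);


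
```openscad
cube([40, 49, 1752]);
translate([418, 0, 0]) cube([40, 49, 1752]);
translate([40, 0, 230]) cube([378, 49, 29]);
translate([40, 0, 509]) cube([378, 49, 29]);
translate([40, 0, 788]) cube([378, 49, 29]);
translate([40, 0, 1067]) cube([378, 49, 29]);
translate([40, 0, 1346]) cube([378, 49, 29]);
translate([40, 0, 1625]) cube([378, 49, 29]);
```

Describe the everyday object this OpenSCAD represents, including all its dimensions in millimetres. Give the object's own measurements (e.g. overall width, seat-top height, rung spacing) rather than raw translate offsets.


A straight ladder. Two 40×49 mm vertical rails, 1752 mm tall, stand 458 mm apart (outside-to-outside) with their front faces coplanar on the −y side. 6 rungs, each 49 mm deep and 29 mm tall, span between the inner faces of the rails, front faces flush with the rails. The lowest rung's underside is at z = 230 mm and rungs are spaced 279 mm apart (underside to underside).


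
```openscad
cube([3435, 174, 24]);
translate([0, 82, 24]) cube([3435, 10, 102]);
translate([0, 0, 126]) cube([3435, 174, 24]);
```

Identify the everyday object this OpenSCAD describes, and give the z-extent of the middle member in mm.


An I-beam. The web height is 102 mm.

Two wide flanges with a thin centred web — an I-beam. Overall 150 mm minus two 24 mm flanges gives a web of 150 − 2·24 = 102 mm.


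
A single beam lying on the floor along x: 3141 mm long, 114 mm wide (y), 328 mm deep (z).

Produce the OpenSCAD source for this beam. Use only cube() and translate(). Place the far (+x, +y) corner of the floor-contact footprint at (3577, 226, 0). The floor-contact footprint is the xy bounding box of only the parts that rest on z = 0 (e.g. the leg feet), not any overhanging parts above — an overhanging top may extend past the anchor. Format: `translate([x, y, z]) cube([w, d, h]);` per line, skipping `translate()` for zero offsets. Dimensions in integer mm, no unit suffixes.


translate([436, 112, 0]) cube([3141, 114, 328]);


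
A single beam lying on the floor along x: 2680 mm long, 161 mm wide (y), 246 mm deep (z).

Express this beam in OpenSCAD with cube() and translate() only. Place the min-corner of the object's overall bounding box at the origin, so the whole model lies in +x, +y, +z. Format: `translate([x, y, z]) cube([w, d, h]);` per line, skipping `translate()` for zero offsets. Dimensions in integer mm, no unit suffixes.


cube([2680, 161, 246]);


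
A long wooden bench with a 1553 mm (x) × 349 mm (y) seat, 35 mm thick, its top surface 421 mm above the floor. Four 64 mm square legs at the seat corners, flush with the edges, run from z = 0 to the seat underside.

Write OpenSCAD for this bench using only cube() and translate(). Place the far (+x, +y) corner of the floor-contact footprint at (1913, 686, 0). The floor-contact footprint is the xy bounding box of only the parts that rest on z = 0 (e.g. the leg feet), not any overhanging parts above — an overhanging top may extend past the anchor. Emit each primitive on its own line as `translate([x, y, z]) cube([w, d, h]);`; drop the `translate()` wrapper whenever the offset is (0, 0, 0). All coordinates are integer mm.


// leg_h = 421 − 35 = 386
translate([360, 337, 386]) cube([1553, 349, 35]);
translate([360, 337, 0]) cube([64, 64, 386]);
translate([360, 622, 0]) cube([64, 64, 386]);
translate([1849, 337, 0]) cube([64, 64, 386]);
translate([1849, 622, 0]) cube([64, 64, 386]);


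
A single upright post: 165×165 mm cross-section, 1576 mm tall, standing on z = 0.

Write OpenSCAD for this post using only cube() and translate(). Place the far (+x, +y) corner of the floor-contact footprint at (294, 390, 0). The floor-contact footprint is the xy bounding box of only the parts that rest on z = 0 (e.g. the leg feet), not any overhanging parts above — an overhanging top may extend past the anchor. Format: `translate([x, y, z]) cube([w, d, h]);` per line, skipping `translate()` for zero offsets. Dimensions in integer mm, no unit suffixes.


translate([129, 225, 0]) cube([165, 165, 1576]);


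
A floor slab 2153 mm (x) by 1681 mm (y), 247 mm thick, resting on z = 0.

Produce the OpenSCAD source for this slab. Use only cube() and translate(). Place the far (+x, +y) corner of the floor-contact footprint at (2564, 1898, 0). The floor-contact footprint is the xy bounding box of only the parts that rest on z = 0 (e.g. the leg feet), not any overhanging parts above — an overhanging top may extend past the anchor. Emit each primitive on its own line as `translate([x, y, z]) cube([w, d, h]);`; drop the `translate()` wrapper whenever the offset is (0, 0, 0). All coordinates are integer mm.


translate([411, 217, 0]) cube([2153, 1681, 247]);


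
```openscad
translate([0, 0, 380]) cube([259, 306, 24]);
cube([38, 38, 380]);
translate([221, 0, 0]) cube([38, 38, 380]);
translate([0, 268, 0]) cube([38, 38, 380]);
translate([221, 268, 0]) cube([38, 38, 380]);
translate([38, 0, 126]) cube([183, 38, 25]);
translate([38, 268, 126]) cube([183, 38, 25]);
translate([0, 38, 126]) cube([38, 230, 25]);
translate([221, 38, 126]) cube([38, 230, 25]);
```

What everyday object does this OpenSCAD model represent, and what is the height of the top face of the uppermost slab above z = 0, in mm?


A stool. The seat height is 404 mm.

A 259×306×24 slab at z = 380 on four corner posts — a stool. The seat top is 380 + 24 = 404 mm.


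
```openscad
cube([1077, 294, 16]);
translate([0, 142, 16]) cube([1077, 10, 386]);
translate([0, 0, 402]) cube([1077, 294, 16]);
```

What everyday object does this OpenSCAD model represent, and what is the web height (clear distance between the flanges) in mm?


An I-beam. The web height is 386 mm.

Two wide flanges with a thin centred web — an I-beam. Overall 418 mm minus two 16 mm flanges gives a web of 418 − 2·16 = 386 mm.


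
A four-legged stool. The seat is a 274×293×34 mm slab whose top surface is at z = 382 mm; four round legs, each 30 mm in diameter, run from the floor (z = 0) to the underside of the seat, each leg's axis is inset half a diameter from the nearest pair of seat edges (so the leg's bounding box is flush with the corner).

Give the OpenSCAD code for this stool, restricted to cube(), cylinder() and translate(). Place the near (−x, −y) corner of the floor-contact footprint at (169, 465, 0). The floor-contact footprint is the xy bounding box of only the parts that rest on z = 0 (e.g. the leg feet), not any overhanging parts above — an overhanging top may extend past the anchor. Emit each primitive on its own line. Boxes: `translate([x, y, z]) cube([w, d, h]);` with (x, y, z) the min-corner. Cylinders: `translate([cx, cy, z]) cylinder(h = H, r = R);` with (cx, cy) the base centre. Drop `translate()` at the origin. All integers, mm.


// leg_h = 382 - 34 = 348
translate([169, 465, 348]) cube([274, 293, 34]);
translate([184, 480, 0]) cylinder(h = 348, r = 15);
translate([428, 480, 0]) cylinder(h = 348, r = 15);
translate([184, 743, 0]) cylinder(h = 348, r = 15);
translate([428, 743, 0]) cylinder(h = 348, r = 15);


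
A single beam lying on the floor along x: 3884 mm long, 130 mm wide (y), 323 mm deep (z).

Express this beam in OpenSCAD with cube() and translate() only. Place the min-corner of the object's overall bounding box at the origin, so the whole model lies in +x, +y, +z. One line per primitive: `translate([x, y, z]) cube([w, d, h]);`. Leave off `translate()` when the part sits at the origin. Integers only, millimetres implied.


cube([3884, 130, 323]);
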